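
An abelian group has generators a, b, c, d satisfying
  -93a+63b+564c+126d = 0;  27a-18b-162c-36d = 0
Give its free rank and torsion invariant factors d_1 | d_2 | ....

Answer: M ≅ ℤ^2 ⊕ ℤ/3 ⊕ ℤ/9

Derivation:
rank_ℚ(R)=2; free=4−2=2
SNF(R) diag = [3, 9] → torsion [3, 9]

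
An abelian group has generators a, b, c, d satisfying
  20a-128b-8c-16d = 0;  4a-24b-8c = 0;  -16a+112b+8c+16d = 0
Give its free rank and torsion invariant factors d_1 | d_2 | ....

Answer: M ≅ ℤ^1 ⊕ ℤ/4 ⊕ ℤ/8 ⊕ ℤ/8

Derivation:
rank_ℚ(R)=3; free=4−3=1
SNF(R) diag = [4, 8, 8] → torsion [4, 8, 8]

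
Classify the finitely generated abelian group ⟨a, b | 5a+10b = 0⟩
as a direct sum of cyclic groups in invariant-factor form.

Answer: M ≅ ℤ^1 ⊕ ℤ/5

Derivation:
rank_ℚ(R)=1; free=2−1=1
SNF(R) diag = [5] → torsion [5]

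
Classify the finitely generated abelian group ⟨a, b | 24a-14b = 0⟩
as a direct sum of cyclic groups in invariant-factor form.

rank_ℚ(R)=1; free=2−1=1
SNF(R) diag = [2] → torsion [2]

Answer: M ≅ ℤ^1 ⊕ ℤ/2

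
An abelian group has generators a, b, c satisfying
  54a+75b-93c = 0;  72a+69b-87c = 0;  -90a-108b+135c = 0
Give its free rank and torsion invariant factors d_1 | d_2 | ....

rank_ℚ(R)=3; free=3−3=0
SNF(R) diag = [3, 9, 18] → torsion [3, 9, 18]

Answer: M ≅ ℤ/3 ⊕ ℤ/9 ⊕ ℤ/18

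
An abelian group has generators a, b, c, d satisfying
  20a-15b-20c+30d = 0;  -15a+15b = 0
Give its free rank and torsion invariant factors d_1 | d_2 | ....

Answer: M ≅ ℤ^2 ⊕ ℤ/5 ⊕ ℤ/15

Derivation:
rank_ℚ(R)=2; free=4−2=2
SNF(R) diag = [5, 15] → torsion [5, 15]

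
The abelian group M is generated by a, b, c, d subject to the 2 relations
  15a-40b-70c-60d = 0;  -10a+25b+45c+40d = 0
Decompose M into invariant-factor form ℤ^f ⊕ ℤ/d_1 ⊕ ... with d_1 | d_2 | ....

rank_ℚ(R)=2; free=4−2=2
SNF(R) diag = [5, 5] → torsion [5, 5]

Answer: M ≅ ℤ^2 ⊕ ℤ/5 ⊕ ℤ/5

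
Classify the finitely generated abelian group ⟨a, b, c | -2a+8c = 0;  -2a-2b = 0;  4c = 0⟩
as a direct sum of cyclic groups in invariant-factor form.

rank_ℚ(R)=3; free=3−3=0
SNF(R) diag = [2, 2, 4] → torsion [2, 2, 4]

Answer: M ≅ ℤ/2 ⊕ ℤ/2 ⊕ ℤ/4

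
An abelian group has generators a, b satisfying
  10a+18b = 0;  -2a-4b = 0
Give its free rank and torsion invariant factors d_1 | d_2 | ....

rank_ℚ(R)=2; free=2−2=0
SNF(R) diag = [2, 2] → torsion [2, 2]

Answer: M ≅ ℤ/2 ⊕ ℤ/2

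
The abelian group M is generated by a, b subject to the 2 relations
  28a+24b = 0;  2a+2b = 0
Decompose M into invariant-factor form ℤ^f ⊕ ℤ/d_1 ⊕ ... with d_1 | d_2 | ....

Answer: M ≅ ℤ/2 ⊕ ℤ/4

Derivation:
rank_ℚ(R)=2; free=2−2=0
SNF(R) diag = [2, 4] → torsion [2, 4]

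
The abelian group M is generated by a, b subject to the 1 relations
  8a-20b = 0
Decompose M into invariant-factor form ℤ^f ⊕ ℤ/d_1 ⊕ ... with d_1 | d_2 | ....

rank_ℚ(R)=1; free=2−1=1
SNF(R) diag = [4] → torsion [4]

Answer: M ≅ ℤ^1 ⊕ ℤ/4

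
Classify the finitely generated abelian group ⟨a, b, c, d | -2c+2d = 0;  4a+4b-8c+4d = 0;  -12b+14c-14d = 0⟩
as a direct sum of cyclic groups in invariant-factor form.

Answer: M ≅ ℤ^1 ⊕ ℤ/2 ⊕ ℤ/4 ⊕ ℤ/12

Derivation:
rank_ℚ(R)=3; free=4−3=1
SNF(R) diag = [2, 4, 12] → torsion [2, 4, 12]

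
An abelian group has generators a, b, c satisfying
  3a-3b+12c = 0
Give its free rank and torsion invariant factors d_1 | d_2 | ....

rank_ℚ(R)=1; free=3−1=2
SNF(R) diag = [3] → torsion [3]

Answer: M ≅ ℤ^2 ⊕ ℤ/3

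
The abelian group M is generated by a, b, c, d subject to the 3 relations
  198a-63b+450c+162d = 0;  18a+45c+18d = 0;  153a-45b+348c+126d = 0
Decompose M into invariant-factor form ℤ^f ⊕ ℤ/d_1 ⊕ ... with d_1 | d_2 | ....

Answer: M ≅ ℤ^1 ⊕ ℤ/3 ⊕ ℤ/9 ⊕ ℤ/9

Derivation:
rank_ℚ(R)=3; free=4−3=1
SNF(R) diag = [3, 9, 9] → torsion [3, 9, 9]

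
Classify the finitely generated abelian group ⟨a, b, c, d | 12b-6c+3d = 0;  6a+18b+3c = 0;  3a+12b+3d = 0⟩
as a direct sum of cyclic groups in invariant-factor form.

rank_ℚ(R)=3; free=4−3=1
SNF(R) diag = [3, 3, 9] → torsion [3, 3, 9]

Answer: M ≅ ℤ^1 ⊕ ℤ/3 ⊕ ℤ/3 ⊕ ℤ/9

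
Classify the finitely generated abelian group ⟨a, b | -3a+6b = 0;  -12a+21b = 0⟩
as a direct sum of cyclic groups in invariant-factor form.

rank_ℚ(R)=2; free=2−2=0
SNF(R) diag = [3, 3] → torsion [3, 3]

Answer: M ≅ ℤ/3 ⊕ ℤ/3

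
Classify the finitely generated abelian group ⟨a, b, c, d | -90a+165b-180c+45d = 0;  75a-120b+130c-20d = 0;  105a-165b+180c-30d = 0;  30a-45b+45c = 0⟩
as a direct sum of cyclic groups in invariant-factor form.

Answer: M ≅ ℤ/5 ⊕ ℤ/15 ⊕ ℤ/15 ⊕ ℤ/15

Derivation:
rank_ℚ(R)=4; free=4−4=0
SNF(R) diag = [5, 15, 15, 15] → torsion [5, 15, 15, 15]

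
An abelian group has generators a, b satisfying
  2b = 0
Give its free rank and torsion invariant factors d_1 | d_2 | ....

Answer: M ≅ ℤ^1 ⊕ ℤ/2

Derivation:
rank_ℚ(R)=1; free=2−1=1
SNF(R) diag = [2] → torsion [2]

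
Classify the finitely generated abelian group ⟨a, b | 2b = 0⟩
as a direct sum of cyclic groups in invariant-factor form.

Answer: M ≅ ℤ^1 ⊕ ℤ/2

Derivation:
rank_ℚ(R)=1; free=2−1=1
SNF(R) diag = [2] → torsion [2]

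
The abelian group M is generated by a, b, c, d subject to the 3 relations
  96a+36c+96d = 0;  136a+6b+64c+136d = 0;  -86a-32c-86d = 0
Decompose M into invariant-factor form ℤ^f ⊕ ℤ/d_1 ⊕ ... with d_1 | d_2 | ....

Answer: M ≅ ℤ^1 ⊕ ℤ/2 ⊕ ℤ/6 ⊕ ℤ/12

Derivation:
rank_ℚ(R)=3; free=4−3=1
SNF(R) diag = [2, 6, 12] → torsion [2, 6, 12]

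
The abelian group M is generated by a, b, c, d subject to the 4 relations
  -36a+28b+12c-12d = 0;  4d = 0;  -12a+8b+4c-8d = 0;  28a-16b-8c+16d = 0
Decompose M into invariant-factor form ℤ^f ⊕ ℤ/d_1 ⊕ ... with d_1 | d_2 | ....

rank_ℚ(R)=4; free=4−4=0
SNF(R) diag = [4, 4, 4, 4] → torsion [4, 4, 4, 4]

Answer: M ≅ ℤ/4 ⊕ ℤ/4 ⊕ ℤ/4 ⊕ ℤ/4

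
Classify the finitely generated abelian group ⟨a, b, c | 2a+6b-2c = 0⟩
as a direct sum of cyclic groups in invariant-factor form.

rank_ℚ(R)=1; free=3−1=2
SNF(R) diag = [2] → torsion [2]

Answer: M ≅ ℤ^2 ⊕ ℤ/2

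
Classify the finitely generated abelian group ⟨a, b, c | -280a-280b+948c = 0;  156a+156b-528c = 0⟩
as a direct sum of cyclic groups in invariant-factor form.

Answer: M ≅ ℤ^1 ⊕ ℤ/4 ⊕ ℤ/12

Derivation:
rank_ℚ(R)=2; free=3−2=1
SNF(R) diag = [4, 12] → torsion [4, 12]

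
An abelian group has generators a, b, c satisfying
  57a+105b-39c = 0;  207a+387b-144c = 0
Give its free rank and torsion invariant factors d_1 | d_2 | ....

rank_ℚ(R)=2; free=3−2=1
SNF(R) diag = [3, 9] → torsion [3, 9]

Answer: M ≅ ℤ^1 ⊕ ℤ/3 ⊕ ℤ/9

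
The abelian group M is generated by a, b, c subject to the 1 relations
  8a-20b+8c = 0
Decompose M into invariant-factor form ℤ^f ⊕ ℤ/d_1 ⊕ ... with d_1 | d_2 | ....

Answer: M ≅ ℤ^2 ⊕ ℤ/4

Derivation:
rank_ℚ(R)=1; free=3−1=2
SNF(R) diag = [4] → torsion [4]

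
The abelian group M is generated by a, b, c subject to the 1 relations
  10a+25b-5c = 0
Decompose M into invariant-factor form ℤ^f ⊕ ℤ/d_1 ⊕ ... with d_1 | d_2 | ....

rank_ℚ(R)=1; free=3−1=2
SNF(R) diag = [5] → torsion [5]

Answer: M ≅ ℤ^2 ⊕ ℤ/5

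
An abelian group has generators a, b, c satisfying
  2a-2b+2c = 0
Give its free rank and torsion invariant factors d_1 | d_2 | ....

rank_ℚ(R)=1; free=3−1=2
SNF(R) diag = [2] → torsion [2]

Answer: M ≅ ℤ^2 ⊕ ℤ/2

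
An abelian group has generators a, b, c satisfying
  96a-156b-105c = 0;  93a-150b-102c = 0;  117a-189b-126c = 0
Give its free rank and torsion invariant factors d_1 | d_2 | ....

rank_ℚ(R)=3; free=3−3=0
SNF(R) diag = [3, 9, 9] → torsion [3, 9, 9]

Answer: M ≅ ℤ/3 ⊕ ℤ/9 ⊕ ℤ/9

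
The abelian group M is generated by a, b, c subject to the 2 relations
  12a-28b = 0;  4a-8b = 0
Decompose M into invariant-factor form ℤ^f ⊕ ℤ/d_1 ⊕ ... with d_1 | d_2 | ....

rank_ℚ(R)=2; free=3−2=1
SNF(R) diag = [4, 4] → torsion [4, 4]

Answer: M ≅ ℤ^1 ⊕ ℤ/4 ⊕ ℤ/4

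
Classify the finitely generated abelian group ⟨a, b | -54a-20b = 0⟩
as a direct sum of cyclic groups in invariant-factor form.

Answer: M ≅ ℤ^1 ⊕ ℤ/2

Derivation:
rank_ℚ(R)=1; free=2−1=1
SNF(R) diag = [2] → torsion [2]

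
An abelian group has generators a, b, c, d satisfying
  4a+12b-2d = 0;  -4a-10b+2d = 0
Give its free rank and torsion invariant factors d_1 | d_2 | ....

Answer: M ≅ ℤ^2 ⊕ ℤ/2 ⊕ ℤ/2

Derivation:
rank_ℚ(R)=2; free=4−2=2
SNF(R) diag = [2, 2] → torsion [2, 2]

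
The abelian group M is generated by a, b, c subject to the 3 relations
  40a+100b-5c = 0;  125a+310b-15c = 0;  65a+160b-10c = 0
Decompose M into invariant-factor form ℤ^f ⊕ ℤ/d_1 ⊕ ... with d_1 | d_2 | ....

rank_ℚ(R)=3; free=3−3=0
SNF(R) diag = [5, 5, 10] → torsion [5, 5, 10]

Answer: M ≅ ℤ/5 ⊕ ℤ/5 ⊕ ℤ/10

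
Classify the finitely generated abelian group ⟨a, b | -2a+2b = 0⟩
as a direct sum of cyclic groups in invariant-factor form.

rank_ℚ(R)=1; free=2−1=1
SNF(R) diag = [2] → torsion [2]

Answer: M ≅ ℤ^1 ⊕ ℤ/2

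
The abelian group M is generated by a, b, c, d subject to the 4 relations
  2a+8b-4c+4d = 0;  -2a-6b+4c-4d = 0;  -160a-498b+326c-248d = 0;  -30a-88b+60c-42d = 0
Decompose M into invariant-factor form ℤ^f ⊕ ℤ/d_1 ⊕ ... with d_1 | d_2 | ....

rank_ℚ(R)=4; free=4−4=0
SNF(R) diag = [2, 2, 6, 18] → torsion [2, 2, 6, 18]

Answer: M ≅ ℤ/2 ⊕ ℤ/2 ⊕ ℤ/6 ⊕ ℤ/18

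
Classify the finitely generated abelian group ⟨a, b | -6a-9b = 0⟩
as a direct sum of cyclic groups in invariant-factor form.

rank_ℚ(R)=1; free=2−1=1
SNF(R) diag = [3] → torsion [3]

Answer: M ≅ ℤ^1 ⊕ ℤ/3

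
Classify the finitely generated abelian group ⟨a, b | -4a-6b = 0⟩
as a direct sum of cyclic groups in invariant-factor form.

Answer: M ≅ ℤ^1 ⊕ ℤ/2

Derivation:
rank_ℚ(R)=1; free=2−1=1
SNF(R) diag = [2] → torsion [2]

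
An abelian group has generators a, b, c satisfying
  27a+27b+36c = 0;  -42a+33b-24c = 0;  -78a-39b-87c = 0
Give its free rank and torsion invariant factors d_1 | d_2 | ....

rank_ℚ(R)=3; free=3−3=0
SNF(R) diag = [3, 9, 27] → torsion [3, 9, 27]

Answer: M ≅ ℤ/3 ⊕ ℤ/9 ⊕ ℤ/27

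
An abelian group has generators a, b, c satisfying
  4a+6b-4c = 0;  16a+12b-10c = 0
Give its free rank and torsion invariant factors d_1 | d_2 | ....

Answer: M ≅ ℤ^1 ⊕ ℤ/2 ⊕ ℤ/6

Derivation:
rank_ℚ(R)=2; free=3−2=1
SNF(R) diag = [2, 6] → torsion [2, 6]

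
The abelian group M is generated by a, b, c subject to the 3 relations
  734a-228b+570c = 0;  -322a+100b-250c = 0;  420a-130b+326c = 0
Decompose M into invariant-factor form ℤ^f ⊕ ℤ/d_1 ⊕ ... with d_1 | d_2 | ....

rank_ℚ(R)=3; free=3−3=0
SNF(R) diag = [2, 2, 4] → torsion [2, 2, 4]

Answer: M ≅ ℤ/2 ⊕ ℤ/2 ⊕ ℤ/4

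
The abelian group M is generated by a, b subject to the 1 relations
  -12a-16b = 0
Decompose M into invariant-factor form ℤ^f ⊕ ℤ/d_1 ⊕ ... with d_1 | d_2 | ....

rank_ℚ(R)=1; free=2−1=1
SNF(R) diag = [4] → torsion [4]

Answer: M ≅ ℤ^1 ⊕ ℤ/4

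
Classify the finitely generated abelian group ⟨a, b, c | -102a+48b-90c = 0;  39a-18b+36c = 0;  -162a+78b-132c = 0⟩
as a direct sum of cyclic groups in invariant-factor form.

rank_ℚ(R)=3; free=3−3=0
SNF(R) diag = [3, 6, 6] → torsion [3, 6, 6]

Answer: M ≅ ℤ/3 ⊕ ℤ/6 ⊕ ℤ/6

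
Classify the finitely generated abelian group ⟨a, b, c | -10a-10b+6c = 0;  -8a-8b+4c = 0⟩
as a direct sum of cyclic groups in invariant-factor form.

rank_ℚ(R)=2; free=3−2=1
SNF(R) diag = [2, 4] → torsion [2, 4]

Answer: M ≅ ℤ^1 ⊕ ℤ/2 ⊕ ℤ/4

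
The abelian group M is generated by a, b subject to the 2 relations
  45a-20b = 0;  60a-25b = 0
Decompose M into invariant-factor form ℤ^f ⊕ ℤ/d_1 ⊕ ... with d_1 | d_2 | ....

rank_ℚ(R)=2; free=2−2=0
SNF(R) diag = [5, 15] → torsion [5, 15]

Answer: M ≅ ℤ/5 ⊕ ℤ/15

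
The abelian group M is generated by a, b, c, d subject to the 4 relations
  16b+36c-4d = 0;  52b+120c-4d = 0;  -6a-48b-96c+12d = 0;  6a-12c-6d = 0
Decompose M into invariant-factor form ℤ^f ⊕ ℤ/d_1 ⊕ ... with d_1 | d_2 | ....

rank_ℚ(R)=4; free=4−4=0
SNF(R) diag = [2, 6, 12, 12] → torsion [2, 6, 12, 12]

Answer: M ≅ ℤ/2 ⊕ ℤ/6 ⊕ ℤ/12 ⊕ ℤ/12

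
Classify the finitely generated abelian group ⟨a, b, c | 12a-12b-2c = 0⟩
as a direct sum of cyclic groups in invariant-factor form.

Answer: M ≅ ℤ^2 ⊕ ℤ/2

Derivation:
rank_ℚ(R)=1; free=3−1=2
SNF(R) diag = [2] → torsion [2]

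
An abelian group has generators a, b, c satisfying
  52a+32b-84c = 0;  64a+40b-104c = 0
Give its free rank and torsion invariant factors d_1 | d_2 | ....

rank_ℚ(R)=2; free=3−2=1
SNF(R) diag = [4, 8] → torsion [4, 8]

Answer: M ≅ ℤ^1 ⊕ ℤ/4 ⊕ ℤ/8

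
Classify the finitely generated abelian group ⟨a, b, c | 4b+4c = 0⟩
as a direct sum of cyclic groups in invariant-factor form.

Answer: M ≅ ℤ^2 ⊕ ℤ/4

Derivation:
rank_ℚ(R)=1; free=3−1=2
SNF(R) diag = [4] → torsion [4]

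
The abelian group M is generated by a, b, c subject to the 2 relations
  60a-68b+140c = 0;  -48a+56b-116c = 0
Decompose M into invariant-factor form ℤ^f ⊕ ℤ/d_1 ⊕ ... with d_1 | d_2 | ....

Answer: M ≅ ℤ^1 ⊕ ℤ/4 ⊕ ℤ/12

Derivation:
rank_ℚ(R)=2; free=3−2=1
SNF(R) diag = [4, 12] → torsion [4, 12]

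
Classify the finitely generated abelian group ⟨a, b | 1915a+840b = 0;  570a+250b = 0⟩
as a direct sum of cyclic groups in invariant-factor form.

Answer: M ≅ ℤ/5 ⊕ ℤ/10

Derivation:
rank_ℚ(R)=2; free=2−2=0
SNF(R) diag = [5, 10] → torsion [5, 10]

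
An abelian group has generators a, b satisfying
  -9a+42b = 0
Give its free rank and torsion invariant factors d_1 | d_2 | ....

rank_ℚ(R)=1; free=2−1=1
SNF(R) diag = [3] → torsion [3]

Answer: M ≅ ℤ^1 ⊕ ℤ/3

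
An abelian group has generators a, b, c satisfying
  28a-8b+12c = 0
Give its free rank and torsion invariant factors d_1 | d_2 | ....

Answer: M ≅ ℤ^2 ⊕ ℤ/4

Derivation:
rank_ℚ(R)=1; free=3−1=2
SNF(R) diag = [4] → torsion [4]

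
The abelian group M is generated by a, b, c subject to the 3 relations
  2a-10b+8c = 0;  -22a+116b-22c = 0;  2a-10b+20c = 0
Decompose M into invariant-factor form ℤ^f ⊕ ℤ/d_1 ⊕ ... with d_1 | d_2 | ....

Answer: M ≅ ℤ/2 ⊕ ℤ/6 ⊕ ℤ/12

Derivation:
rank_ℚ(R)=3; free=3−3=0
SNF(R) diag = [2, 6, 12] → torsion [2, 6, 12]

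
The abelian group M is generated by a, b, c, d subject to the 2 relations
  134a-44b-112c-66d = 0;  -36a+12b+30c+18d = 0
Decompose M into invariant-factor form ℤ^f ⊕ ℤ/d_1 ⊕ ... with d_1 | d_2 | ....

Answer: M ≅ ℤ^2 ⊕ ℤ/2 ⊕ ℤ/6

Derivation:
rank_ℚ(R)=2; free=4−2=2
SNF(R) diag = [2, 6] → torsion [2, 6]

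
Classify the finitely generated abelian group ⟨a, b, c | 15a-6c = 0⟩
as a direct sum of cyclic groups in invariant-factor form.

rank_ℚ(R)=1; free=3−1=2
SNF(R) diag = [3] → torsion [3]

Answer: M ≅ ℤ^2 ⊕ ℤ/3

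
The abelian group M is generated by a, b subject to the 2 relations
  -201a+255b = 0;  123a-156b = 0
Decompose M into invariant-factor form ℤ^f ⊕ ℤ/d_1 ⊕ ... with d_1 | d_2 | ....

rank_ℚ(R)=2; free=2−2=0
SNF(R) diag = [3, 3] → torsion [3, 3]

Answer: M ≅ ℤ/3 ⊕ ℤ/3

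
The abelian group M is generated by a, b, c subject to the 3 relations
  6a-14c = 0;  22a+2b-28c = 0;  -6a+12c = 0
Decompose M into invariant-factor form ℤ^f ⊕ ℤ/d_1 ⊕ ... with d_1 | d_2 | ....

rank_ℚ(R)=3; free=3−3=0
SNF(R) diag = [2, 2, 6] → torsion [2, 2, 6]

Answer: M ≅ ℤ/2 ⊕ ℤ/2 ⊕ ℤ/6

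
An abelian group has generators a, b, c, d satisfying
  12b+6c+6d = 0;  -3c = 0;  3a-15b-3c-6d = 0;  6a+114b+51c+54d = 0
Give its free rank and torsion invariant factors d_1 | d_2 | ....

rank_ℚ(R)=4; free=4−4=0
SNF(R) diag = [3, 3, 6, 12] → torsion [3, 3, 6, 12]

Answer: M ≅ ℤ/3 ⊕ ℤ/3 ⊕ ℤ/6 ⊕ ℤ/12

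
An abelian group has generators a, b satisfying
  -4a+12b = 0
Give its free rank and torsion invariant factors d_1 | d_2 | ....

Answer: M ≅ ℤ^1 ⊕ ℤ/4

Derivation:
rank_ℚ(R)=1; free=2−1=1
SNF(R) diag = [4] → torsion [4]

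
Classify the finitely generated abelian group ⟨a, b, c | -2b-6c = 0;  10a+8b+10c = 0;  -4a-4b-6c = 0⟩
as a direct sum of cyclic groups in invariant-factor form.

rank_ℚ(R)=3; free=3−3=0
SNF(R) diag = [2, 2, 2] → torsion [2, 2, 2]

Answer: M ≅ ℤ/2 ⊕ ℤ/2 ⊕ ℤ/2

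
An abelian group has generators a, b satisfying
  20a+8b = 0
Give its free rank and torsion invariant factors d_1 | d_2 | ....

rank_ℚ(R)=1; free=2−1=1
SNF(R) diag = [4] → torsion [4]

Answer: M ≅ ℤ^1 ⊕ ℤ/4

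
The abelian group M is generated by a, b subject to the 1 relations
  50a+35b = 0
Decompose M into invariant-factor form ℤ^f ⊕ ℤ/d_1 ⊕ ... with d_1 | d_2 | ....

rank_ℚ(R)=1; free=2−1=1
SNF(R) diag = [5] → torsion [5]

Answer: M ≅ ℤ^1 ⊕ ℤ/5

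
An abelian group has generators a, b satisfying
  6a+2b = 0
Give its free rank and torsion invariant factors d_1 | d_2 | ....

Answer: M ≅ ℤ^1 ⊕ ℤ/2

Derivation:
rank_ℚ(R)=1; free=2−1=1
SNF(R) diag = [2] → torsion [2]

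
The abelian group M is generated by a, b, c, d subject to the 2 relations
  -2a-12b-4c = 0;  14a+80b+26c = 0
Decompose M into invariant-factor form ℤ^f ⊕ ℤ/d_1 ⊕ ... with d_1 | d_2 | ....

Answer: M ≅ ℤ^2 ⊕ ℤ/2 ⊕ ℤ/2

Derivation:
rank_ℚ(R)=2; free=4−2=2
SNF(R) diag = [2, 2] → torsion [2, 2]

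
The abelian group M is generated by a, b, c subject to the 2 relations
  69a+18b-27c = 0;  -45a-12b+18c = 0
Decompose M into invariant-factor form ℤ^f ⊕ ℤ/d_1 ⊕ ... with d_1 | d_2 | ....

rank_ℚ(R)=2; free=3−2=1
SNF(R) diag = [3, 3] → torsion [3, 3]

Answer: M ≅ ℤ^1 ⊕ ℤ/3 ⊕ ℤ/3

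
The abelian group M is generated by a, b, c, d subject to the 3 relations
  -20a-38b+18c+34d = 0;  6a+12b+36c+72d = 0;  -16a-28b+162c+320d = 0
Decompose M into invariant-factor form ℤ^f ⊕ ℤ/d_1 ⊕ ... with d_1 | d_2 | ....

Answer: M ≅ ℤ^1 ⊕ ℤ/2 ⊕ ℤ/6 ⊕ ℤ/18

Derivation:
rank_ℚ(R)=3; free=4−3=1
SNF(R) diag = [2, 6, 18] → torsion [2, 6, 18]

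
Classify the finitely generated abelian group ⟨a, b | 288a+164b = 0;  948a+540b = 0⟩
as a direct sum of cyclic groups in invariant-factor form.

rank_ℚ(R)=2; free=2−2=0
SNF(R) diag = [4, 12] → torsion [4, 12]

Answer: M ≅ ℤ/4 ⊕ ℤ/12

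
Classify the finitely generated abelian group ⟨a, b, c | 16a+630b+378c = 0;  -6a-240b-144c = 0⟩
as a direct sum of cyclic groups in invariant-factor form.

rank_ℚ(R)=2; free=3−2=1
SNF(R) diag = [2, 6] → torsion [2, 6]

Answer: M ≅ ℤ^1 ⊕ ℤ/2 ⊕ ℤ/6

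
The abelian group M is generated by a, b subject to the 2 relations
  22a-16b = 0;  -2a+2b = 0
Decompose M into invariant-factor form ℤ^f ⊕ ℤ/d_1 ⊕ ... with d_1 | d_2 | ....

Answer: M ≅ ℤ/2 ⊕ ℤ/6

Derivation:
rank_ℚ(R)=2; free=2−2=0
SNF(R) diag = [2, 6] → torsion [2, 6]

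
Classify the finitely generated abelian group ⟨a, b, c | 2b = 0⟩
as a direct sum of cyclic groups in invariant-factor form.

rank_ℚ(R)=1; free=3−1=2
SNF(R) diag = [2] → torsion [2]

Answer: M ≅ ℤ^2 ⊕ ℤ/2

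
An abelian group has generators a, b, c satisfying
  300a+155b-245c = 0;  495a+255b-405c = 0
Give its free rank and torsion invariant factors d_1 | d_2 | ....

rank_ℚ(R)=2; free=3−2=1
SNF(R) diag = [5, 15] → torsion [5, 15]

Answer: M ≅ ℤ^1 ⊕ ℤ/5 ⊕ ℤ/15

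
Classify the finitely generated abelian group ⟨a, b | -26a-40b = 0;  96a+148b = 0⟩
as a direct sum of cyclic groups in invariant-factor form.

rank_ℚ(R)=2; free=2−2=0
SNF(R) diag = [2, 4] → torsion [2, 4]

Answer: M ≅ ℤ/2 ⊕ ℤ/4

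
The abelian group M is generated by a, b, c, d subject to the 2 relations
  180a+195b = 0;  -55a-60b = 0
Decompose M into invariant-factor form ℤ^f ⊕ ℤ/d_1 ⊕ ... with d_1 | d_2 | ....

Answer: M ≅ ℤ^2 ⊕ ℤ/5 ⊕ ℤ/15

Derivation:
rank_ℚ(R)=2; free=4−2=2
SNF(R) diag = [5, 15] → torsion [5, 15]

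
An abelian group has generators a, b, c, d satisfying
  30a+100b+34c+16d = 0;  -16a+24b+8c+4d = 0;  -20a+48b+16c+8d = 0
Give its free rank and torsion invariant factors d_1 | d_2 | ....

rank_ℚ(R)=3; free=4−3=1
SNF(R) diag = [2, 4, 12] → torsion [2, 4, 12]

Answer: M ≅ ℤ^1 ⊕ ℤ/2 ⊕ ℤ/4 ⊕ ℤ/12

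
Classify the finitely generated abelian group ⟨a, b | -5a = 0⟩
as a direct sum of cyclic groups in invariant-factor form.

Answer: M ≅ ℤ^1 ⊕ ℤ/5

Derivation:
rank_ℚ(R)=1; free=2−1=1
SNF(R) diag = [5] → torsion [5]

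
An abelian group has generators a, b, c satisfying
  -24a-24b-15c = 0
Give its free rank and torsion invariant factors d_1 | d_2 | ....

rank_ℚ(R)=1; free=3−1=2
SNF(R) diag = [3] → torsion [3]

Answer: M ≅ ℤ^2 ⊕ ℤ/3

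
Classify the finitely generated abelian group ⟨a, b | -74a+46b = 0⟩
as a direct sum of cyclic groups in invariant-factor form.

rank_ℚ(R)=1; free=2−1=1
SNF(R) diag = [2] → torsion [2]

Answer: M ≅ ℤ^1 ⊕ ℤ/2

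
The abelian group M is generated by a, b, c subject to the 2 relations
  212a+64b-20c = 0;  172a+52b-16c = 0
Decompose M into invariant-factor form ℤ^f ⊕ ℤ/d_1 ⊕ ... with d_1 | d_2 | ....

Answer: M ≅ ℤ^1 ⊕ ℤ/4 ⊕ ℤ/4

Derivation:
rank_ℚ(R)=2; free=3−2=1
SNF(R) diag = [4, 4] → torsion [4, 4]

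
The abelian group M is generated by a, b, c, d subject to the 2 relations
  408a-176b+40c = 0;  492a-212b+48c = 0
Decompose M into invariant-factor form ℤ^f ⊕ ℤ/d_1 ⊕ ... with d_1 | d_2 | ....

rank_ℚ(R)=2; free=4−2=2
SNF(R) diag = [4, 8] → torsion [4, 8]

Answer: M ≅ ℤ^2 ⊕ ℤ/4 ⊕ ℤ/8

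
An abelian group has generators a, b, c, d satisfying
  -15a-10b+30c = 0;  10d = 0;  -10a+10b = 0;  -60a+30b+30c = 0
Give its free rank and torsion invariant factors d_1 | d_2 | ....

Answer: M ≅ ℤ/5 ⊕ ℤ/10 ⊕ ℤ/10 ⊕ ℤ/30

Derivation:
rank_ℚ(R)=4; free=4−4=0
SNF(R) diag = [5, 10, 10, 30] → torsion [5, 10, 10, 30]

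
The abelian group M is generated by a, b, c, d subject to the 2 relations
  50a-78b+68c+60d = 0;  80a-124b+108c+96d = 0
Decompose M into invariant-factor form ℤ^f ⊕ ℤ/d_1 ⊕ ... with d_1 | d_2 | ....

rank_ℚ(R)=2; free=4−2=2
SNF(R) diag = [2, 4] → torsion [2, 4]

Answer: M ≅ ℤ^2 ⊕ ℤ/2 ⊕ ℤ/4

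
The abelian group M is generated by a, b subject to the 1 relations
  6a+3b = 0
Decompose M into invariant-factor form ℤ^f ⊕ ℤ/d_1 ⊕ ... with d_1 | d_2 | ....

rank_ℚ(R)=1; free=2−1=1
SNF(R) diag = [3] → torsion [3]

Answer: M ≅ ℤ^1 ⊕ ℤ/3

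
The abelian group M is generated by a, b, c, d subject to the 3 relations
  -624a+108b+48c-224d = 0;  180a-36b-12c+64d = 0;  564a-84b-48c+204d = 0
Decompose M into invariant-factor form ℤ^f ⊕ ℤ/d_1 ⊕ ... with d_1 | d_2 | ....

rank_ℚ(R)=3; free=4−3=1
SNF(R) diag = [4, 12, 12] → torsion [4, 12, 12]

Answer: M ≅ ℤ^1 ⊕ ℤ/4 ⊕ ℤ/12 ⊕ ℤ/12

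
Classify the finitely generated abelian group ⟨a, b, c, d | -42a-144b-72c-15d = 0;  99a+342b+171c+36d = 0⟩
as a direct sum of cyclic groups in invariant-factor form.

Answer: M ≅ ℤ^2 ⊕ ℤ/3 ⊕ ℤ/9

Derivation:
rank_ℚ(R)=2; free=4−2=2
SNF(R) diag = [3, 9] → torsion [3, 9]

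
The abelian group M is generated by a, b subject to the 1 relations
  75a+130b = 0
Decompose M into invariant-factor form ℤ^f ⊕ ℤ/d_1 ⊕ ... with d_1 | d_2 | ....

Answer: M ≅ ℤ^1 ⊕ ℤ/5

Derivation:
rank_ℚ(R)=1; free=2−1=1
SNF(R) diag = [5] → torsion [5]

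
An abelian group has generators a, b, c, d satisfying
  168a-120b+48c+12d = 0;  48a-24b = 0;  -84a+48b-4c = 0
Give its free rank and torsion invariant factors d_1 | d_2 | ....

rank_ℚ(R)=3; free=4−3=1
SNF(R) diag = [4, 12, 24] → torsion [4, 12, 24]

Answer: M ≅ ℤ^1 ⊕ ℤ/4 ⊕ ℤ/12 ⊕ ℤ/24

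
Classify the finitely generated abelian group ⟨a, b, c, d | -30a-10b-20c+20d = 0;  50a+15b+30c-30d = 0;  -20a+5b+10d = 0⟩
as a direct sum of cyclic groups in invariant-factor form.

rank_ℚ(R)=3; free=4−3=1
SNF(R) diag = [5, 10, 10] → torsion [5, 10, 10]

Answer: M ≅ ℤ^1 ⊕ ℤ/5 ⊕ ℤ/10 ⊕ ℤ/10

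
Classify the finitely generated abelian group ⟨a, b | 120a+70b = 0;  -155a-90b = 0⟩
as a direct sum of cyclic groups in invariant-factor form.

Answer: M ≅ ℤ/5 ⊕ ℤ/10

Derivation:
rank_ℚ(R)=2; free=2−2=0
SNF(R) diag = [5, 10] → torsion [5, 10]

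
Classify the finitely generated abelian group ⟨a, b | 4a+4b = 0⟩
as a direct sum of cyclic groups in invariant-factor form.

Answer: M ≅ ℤ^1 ⊕ ℤ/4

Derivation:
rank_ℚ(R)=1; free=2−1=1
SNF(R) diag = [4] → torsion [4]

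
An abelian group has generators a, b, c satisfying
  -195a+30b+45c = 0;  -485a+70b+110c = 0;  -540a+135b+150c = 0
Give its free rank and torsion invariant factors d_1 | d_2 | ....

Answer: M ≅ ℤ/5 ⊕ ℤ/15 ⊕ ℤ/45

Derivation:
rank_ℚ(R)=3; free=3−3=0
SNF(R) diag = [5, 15, 45] → torsion [5, 15, 45]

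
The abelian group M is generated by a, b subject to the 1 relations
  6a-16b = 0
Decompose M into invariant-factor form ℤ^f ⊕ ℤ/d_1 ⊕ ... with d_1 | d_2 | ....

rank_ℚ(R)=1; free=2−1=1
SNF(R) diag = [2] → torsion [2]

Answer: M ≅ ℤ^1 ⊕ ℤ/2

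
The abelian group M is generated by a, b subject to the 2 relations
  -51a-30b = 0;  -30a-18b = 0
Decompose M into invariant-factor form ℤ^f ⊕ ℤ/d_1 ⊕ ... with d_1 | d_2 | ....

Answer: M ≅ ℤ/3 ⊕ ℤ/6

Derivation:
rank_ℚ(R)=2; free=2−2=0
SNF(R) diag = [3, 6] → torsion [3, 6]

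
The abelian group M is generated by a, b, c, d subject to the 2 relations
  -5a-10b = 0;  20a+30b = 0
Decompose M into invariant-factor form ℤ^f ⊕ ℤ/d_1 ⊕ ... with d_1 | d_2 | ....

rank_ℚ(R)=2; free=4−2=2
SNF(R) diag = [5, 10] → torsion [5, 10]

Answer: M ≅ ℤ^2 ⊕ ℤ/5 ⊕ ℤ/10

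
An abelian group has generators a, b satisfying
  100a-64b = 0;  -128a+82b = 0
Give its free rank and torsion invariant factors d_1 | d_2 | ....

rank_ℚ(R)=2; free=2−2=0
SNF(R) diag = [2, 4] → torsion [2, 4]

Answer: M ≅ ℤ/2 ⊕ ℤ/4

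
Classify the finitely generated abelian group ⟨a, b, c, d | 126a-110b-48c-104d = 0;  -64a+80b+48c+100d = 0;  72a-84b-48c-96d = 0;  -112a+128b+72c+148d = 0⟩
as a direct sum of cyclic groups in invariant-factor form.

rank_ℚ(R)=4; free=4−4=0
SNF(R) diag = [2, 4, 12, 24] → torsion [2, 4, 12, 24]

Answer: M ≅ ℤ/2 ⊕ ℤ/4 ⊕ ℤ/12 ⊕ ℤ/24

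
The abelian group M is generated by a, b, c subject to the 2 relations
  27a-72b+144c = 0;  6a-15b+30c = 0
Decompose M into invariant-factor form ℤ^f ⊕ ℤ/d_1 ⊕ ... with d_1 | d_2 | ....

rank_ℚ(R)=2; free=3−2=1
SNF(R) diag = [3, 9] → torsion [3, 9]

Answer: M ≅ ℤ^1 ⊕ ℤ/3 ⊕ ℤ/9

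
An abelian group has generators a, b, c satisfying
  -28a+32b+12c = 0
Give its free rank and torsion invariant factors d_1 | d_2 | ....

Answer: M ≅ ℤ^2 ⊕ ℤ/4

Derivation:
rank_ℚ(R)=1; free=3−1=2
SNF(R) diag = [4] → torsion [4]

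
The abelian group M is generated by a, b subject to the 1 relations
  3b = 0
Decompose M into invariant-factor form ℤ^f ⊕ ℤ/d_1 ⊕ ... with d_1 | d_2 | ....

Answer: M ≅ ℤ^1 ⊕ ℤ/3

Derivation:
rank_ℚ(R)=1; free=2−1=1
SNF(R) diag = [3] → torsion [3]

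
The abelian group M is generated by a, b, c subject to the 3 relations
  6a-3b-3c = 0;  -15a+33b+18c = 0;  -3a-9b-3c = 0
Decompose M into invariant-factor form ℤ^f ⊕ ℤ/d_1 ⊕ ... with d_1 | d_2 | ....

Answer: M ≅ ℤ/3 ⊕ ℤ/3 ⊕ ℤ/3

Derivation:
rank_ℚ(R)=3; free=3−3=0
SNF(R) diag = [3, 3, 3] → torsion [3, 3, 3]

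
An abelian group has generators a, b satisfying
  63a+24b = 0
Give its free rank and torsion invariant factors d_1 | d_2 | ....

rank_ℚ(R)=1; free=2−1=1
SNF(R) diag = [3] → torsion [3]

Answer: M ≅ ℤ^1 ⊕ ℤ/3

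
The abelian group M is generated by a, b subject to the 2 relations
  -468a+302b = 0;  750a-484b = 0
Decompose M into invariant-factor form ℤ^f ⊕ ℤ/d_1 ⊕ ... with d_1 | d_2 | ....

Answer: M ≅ ℤ/2 ⊕ ℤ/6

Derivation:
rank_ℚ(R)=2; free=2−2=0
SNF(R) diag = [2, 6] → torsion [2, 6]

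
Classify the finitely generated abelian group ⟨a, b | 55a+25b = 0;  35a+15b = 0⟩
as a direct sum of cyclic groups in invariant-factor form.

Answer: M ≅ ℤ/5 ⊕ ℤ/10

Derivation:
rank_ℚ(R)=2; free=2−2=0
SNF(R) diag = [5, 10] → torsion [5, 10]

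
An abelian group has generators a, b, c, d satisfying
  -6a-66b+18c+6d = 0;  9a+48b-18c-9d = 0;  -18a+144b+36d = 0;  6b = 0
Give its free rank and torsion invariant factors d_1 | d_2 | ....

rank_ℚ(R)=4; free=4−4=0
SNF(R) diag = [3, 6, 18, 18] → torsion [3, 6, 18, 18]

Answer: M ≅ ℤ/3 ⊕ ℤ/6 ⊕ ℤ/18 ⊕ ℤ/18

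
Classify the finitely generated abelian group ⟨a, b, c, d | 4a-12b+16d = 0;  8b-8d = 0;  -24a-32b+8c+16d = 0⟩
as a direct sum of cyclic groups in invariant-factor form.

rank_ℚ(R)=3; free=4−3=1
SNF(R) diag = [4, 8, 8] → torsion [4, 8, 8]

Answer: M ≅ ℤ^1 ⊕ ℤ/4 ⊕ ℤ/8 ⊕ ℤ/8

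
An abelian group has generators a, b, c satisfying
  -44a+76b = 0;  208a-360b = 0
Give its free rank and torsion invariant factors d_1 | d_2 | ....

Answer: M ≅ ℤ^1 ⊕ ℤ/4 ⊕ ℤ/8

Derivation:
rank_ℚ(R)=2; free=3−2=1
SNF(R) diag = [4, 8] → torsion [4, 8]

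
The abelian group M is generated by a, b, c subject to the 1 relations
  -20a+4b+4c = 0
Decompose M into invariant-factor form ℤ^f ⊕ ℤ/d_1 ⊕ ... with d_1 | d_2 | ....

rank_ℚ(R)=1; free=3−1=2
SNF(R) diag = [4] → torsion [4]

Answer: M ≅ ℤ^2 ⊕ ℤ/4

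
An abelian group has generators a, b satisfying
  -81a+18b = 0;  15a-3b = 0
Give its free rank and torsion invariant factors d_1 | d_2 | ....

rank_ℚ(R)=2; free=2−2=0
SNF(R) diag = [3, 9] → torsion [3, 9]

Answer: M ≅ ℤ/3 ⊕ ℤ/9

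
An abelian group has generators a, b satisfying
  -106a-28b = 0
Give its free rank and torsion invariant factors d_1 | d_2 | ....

rank_ℚ(R)=1; free=2−1=1
SNF(R) diag = [2] → torsion [2]

Answer: M ≅ ℤ^1 ⊕ ℤ/2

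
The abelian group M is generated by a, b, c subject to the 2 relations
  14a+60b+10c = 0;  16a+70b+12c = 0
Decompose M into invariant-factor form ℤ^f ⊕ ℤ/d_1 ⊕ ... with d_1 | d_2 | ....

Answer: M ≅ ℤ^1 ⊕ ℤ/2 ⊕ ℤ/2

Derivation:
rank_ℚ(R)=2; free=3−2=1
SNF(R) diag = [2, 2] → torsion [2, 2]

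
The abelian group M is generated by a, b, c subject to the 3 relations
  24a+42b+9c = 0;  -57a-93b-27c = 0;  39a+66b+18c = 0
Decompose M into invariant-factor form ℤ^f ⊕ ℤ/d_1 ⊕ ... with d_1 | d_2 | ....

rank_ℚ(R)=3; free=3−3=0
SNF(R) diag = [3, 9, 9] → torsion [3, 9, 9]

Answer: M ≅ ℤ/3 ⊕ ℤ/9 ⊕ ℤ/9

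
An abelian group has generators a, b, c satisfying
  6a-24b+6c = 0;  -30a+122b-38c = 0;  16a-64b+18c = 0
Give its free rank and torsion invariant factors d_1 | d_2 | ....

rank_ℚ(R)=3; free=3−3=0
SNF(R) diag = [2, 2, 6] → torsion [2, 2, 6]

Answer: M ≅ ℤ/2 ⊕ ℤ/2 ⊕ ℤ/6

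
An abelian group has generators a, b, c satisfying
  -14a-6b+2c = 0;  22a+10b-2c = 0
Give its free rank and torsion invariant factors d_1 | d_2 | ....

Answer: M ≅ ℤ^1 ⊕ ℤ/2 ⊕ ℤ/4

Derivation:
rank_ℚ(R)=2; free=3−2=1
SNF(R) diag = [2, 4] → torsion [2, 4]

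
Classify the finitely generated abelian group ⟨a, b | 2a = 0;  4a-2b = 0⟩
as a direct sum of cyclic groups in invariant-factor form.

Answer: M ≅ ℤ/2 ⊕ ℤ/2

Derivation:
rank_ℚ(R)=2; free=2−2=0
SNF(R) diag = [2, 2] → torsion [2, 2]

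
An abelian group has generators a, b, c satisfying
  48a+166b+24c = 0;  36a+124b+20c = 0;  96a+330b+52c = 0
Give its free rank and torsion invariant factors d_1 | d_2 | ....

rank_ℚ(R)=3; free=3−3=0
SNF(R) diag = [2, 4, 12] → torsion [2, 4, 12]

Answer: M ≅ ℤ/2 ⊕ ℤ/4 ⊕ ℤ/12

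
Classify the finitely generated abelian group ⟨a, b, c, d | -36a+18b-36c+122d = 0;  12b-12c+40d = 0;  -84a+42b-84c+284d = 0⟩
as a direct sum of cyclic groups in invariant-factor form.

rank_ℚ(R)=3; free=4−3=1
SNF(R) diag = [2, 6, 12] → torsion [2, 6, 12]

Answer: M ≅ ℤ^1 ⊕ ℤ/2 ⊕ ℤ/6 ⊕ ℤ/12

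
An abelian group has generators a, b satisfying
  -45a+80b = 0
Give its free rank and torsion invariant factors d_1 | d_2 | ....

Answer: M ≅ ℤ^1 ⊕ ℤ/5

Derivation:
rank_ℚ(R)=1; free=2−1=1
SNF(R) diag = [5] → torsion [5]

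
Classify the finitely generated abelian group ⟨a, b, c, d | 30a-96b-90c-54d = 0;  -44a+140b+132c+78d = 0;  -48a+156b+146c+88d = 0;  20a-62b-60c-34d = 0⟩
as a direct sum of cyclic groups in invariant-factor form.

Answer: M ≅ ℤ/2 ⊕ ℤ/2 ⊕ ℤ/2 ⊕ ℤ/6

Derivation:
rank_ℚ(R)=4; free=4−4=0
SNF(R) diag = [2, 2, 2, 6] → torsion [2, 2, 2, 6]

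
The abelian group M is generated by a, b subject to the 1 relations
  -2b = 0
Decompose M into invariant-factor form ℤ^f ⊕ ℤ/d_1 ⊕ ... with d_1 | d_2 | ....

Answer: M ≅ ℤ^1 ⊕ ℤ/2

Derivation:
rank_ℚ(R)=1; free=2−1=1
SNF(R) diag = [2] → torsion [2]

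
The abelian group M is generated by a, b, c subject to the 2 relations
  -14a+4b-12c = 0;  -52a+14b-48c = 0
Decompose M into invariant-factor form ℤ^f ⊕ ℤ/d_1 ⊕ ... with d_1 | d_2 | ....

Answer: M ≅ ℤ^1 ⊕ ℤ/2 ⊕ ℤ/6

Derivation:
rank_ℚ(R)=2; free=3−2=1
SNF(R) diag = [2, 6] → torsion [2, 6]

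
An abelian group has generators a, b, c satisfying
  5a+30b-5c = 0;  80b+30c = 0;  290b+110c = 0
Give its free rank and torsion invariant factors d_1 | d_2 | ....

Answer: M ≅ ℤ/5 ⊕ ℤ/10 ⊕ ℤ/10

Derivation:
rank_ℚ(R)=3; free=3−3=0
SNF(R) diag = [5, 10, 10] → torsion [5, 10, 10]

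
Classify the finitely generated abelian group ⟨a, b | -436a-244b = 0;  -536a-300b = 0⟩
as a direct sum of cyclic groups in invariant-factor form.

rank_ℚ(R)=2; free=2−2=0
SNF(R) diag = [4, 4] → torsion [4, 4]

Answer: M ≅ ℤ/4 ⊕ ℤ/4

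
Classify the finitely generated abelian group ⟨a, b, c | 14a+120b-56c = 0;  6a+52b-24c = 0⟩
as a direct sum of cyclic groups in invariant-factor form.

Answer: M ≅ ℤ^1 ⊕ ℤ/2 ⊕ ℤ/4

Derivation:
rank_ℚ(R)=2; free=3−2=1
SNF(R) diag = [2, 4] → torsion [2, 4]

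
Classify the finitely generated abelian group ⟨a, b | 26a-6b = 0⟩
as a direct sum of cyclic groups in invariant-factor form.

Answer: M ≅ ℤ^1 ⊕ ℤ/2

Derivation:
rank_ℚ(R)=1; free=2−1=1
SNF(R) diag = [2] → torsion [2]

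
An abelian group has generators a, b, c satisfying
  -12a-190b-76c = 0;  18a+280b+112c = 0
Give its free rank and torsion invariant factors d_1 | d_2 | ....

Answer: M ≅ ℤ^1 ⊕ ℤ/2 ⊕ ℤ/6

Derivation:
rank_ℚ(R)=2; free=3−2=1
SNF(R) diag = [2, 6] → torsion [2, 6]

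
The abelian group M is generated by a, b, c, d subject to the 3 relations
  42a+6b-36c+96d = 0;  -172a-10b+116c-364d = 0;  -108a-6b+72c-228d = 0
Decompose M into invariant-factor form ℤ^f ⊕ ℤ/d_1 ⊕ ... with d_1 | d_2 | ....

Answer: M ≅ ℤ^1 ⊕ ℤ/2 ⊕ ℤ/6 ⊕ ℤ/12

Derivation:
rank_ℚ(R)=3; free=4−3=1
SNF(R) diag = [2, 6, 12] → torsion [2, 6, 12]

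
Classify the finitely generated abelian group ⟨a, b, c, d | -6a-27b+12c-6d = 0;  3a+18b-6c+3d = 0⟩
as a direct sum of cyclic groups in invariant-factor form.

Answer: M ≅ ℤ^2 ⊕ ℤ/3 ⊕ ℤ/9

Derivation:
rank_ℚ(R)=2; free=4−2=2
SNF(R) diag = [3, 9] → torsion [3, 9]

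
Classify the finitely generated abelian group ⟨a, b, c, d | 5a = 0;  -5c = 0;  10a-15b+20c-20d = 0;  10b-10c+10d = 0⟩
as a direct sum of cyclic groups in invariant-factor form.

rank_ℚ(R)=4; free=4−4=0
SNF(R) diag = [5, 5, 5, 10] → torsion [5, 5, 5, 10]

Answer: M ≅ ℤ/5 ⊕ ℤ/5 ⊕ ℤ/5 ⊕ ℤ/10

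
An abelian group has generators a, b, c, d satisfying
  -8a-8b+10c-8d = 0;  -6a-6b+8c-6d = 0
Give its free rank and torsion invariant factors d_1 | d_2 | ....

Answer: M ≅ ℤ^2 ⊕ ℤ/2 ⊕ ℤ/2

Derivation:
rank_ℚ(R)=2; free=4−2=2
SNF(R) diag = [2, 2] → torsion [2, 2]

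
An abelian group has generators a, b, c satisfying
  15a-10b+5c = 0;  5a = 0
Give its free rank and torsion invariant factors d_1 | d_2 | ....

Answer: M ≅ ℤ^1 ⊕ ℤ/5 ⊕ ℤ/5

Derivation:
rank_ℚ(R)=2; free=3−2=1
SNF(R) diag = [5, 5] → torsion [5, 5]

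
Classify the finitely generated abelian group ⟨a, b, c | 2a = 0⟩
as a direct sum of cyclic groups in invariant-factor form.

Answer: M ≅ ℤ^2 ⊕ ℤ/2

Derivation:
rank_ℚ(R)=1; free=3−1=2
SNF(R) diag = [2] → torsion [2]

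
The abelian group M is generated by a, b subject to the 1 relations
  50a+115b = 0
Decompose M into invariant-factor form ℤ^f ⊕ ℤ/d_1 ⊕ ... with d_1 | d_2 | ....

Answer: M ≅ ℤ^1 ⊕ ℤ/5

Derivation:
rank_ℚ(R)=1; free=2−1=1
SNF(R) diag = [5] → torsion [5]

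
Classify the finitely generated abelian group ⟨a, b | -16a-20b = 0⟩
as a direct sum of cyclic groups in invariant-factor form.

Answer: M ≅ ℤ^1 ⊕ ℤ/4

Derivation:
rank_ℚ(R)=1; free=2−1=1
SNF(R) diag = [4] → torsion [4]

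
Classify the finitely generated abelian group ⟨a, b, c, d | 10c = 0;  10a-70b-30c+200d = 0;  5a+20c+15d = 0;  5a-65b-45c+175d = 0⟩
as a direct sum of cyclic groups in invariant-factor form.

rank_ℚ(R)=4; free=4−4=0
SNF(R) diag = [5, 5, 10, 30] → torsion [5, 5, 10, 30]

Answer: M ≅ ℤ/5 ⊕ ℤ/5 ⊕ ℤ/10 ⊕ ℤ/30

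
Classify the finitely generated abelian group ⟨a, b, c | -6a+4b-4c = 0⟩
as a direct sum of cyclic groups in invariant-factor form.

Answer: M ≅ ℤ^2 ⊕ ℤ/2

Derivation:
rank_ℚ(R)=1; free=3−1=2
SNF(R) diag = [2] → torsion [2]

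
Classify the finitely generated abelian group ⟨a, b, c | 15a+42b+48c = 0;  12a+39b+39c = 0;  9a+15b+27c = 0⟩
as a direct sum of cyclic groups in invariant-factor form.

rank_ℚ(R)=3; free=3−3=0
SNF(R) diag = [3, 3, 6] → torsion [3, 3, 6]

Answer: M ≅ ℤ/3 ⊕ ℤ/3 ⊕ ℤ/6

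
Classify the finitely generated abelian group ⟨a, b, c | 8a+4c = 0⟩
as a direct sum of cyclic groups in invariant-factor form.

rank_ℚ(R)=1; free=3−1=2
SNF(R) diag = [4] → torsion [4]

Answer: M ≅ ℤ^2 ⊕ ℤ/4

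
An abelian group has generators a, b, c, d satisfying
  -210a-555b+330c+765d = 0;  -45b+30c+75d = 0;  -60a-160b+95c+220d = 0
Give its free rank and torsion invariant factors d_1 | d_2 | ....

rank_ℚ(R)=3; free=4−3=1
SNF(R) diag = [5, 15, 30] → torsion [5, 15, 30]

Answer: M ≅ ℤ^1 ⊕ ℤ/5 ⊕ ℤ/15 ⊕ ℤ/30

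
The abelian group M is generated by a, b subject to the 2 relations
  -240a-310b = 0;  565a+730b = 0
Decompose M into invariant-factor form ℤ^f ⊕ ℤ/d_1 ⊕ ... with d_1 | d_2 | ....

rank_ℚ(R)=2; free=2−2=0
SNF(R) diag = [5, 10] → torsion [5, 10]

Answer: M ≅ ℤ/5 ⊕ ℤ/10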